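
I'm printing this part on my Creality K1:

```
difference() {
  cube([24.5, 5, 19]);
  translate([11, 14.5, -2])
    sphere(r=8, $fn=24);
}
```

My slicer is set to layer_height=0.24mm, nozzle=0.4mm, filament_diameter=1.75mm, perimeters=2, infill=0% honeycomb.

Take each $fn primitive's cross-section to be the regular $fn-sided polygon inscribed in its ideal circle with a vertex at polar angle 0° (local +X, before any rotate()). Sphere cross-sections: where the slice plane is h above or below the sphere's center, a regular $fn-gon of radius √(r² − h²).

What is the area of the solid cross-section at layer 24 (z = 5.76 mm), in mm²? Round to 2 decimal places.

122.50 mm²

At z = 5.76 mm: the 24.5×5 cube contributes its full rectangle (area 122.50 mm²); the sphere at (11, 14.5): section is a regular 24-gon, circumradius = √(r²−h²) = √(8²−7.76²) = 1.945 (area = (24/2)·1.945²·sin(360°/24) = 11.75 mm²); Subtracting the remaining from the first: starting from the 24.5×5 cube (122.50 mm²), the r=8 sphere at (11, 14.5) misses the remaining region (no effect) — area = 122.50 mm². Overall, the cross-section is a single solid region. Net area = 122.50 mm².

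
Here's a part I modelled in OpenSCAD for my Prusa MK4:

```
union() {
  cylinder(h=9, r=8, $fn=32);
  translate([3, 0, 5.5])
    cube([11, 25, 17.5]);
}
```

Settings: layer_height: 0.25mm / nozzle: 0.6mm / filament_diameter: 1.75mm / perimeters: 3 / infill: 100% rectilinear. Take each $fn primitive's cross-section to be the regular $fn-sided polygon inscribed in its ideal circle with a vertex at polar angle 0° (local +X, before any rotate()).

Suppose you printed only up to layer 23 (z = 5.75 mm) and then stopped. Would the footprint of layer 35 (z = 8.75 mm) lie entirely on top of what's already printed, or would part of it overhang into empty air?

Compare the two slices. At z = 5.75: the r=8 cylinder contributes a regular 32-gon of circumradius 8 (area = (32/2)·8.000²·sin(360°/32) = 199.77 mm²); the 11×25 cube at (3, 0) contributes its full rectangle (area 275.00 mm²); Combining (union): the regions partially overlap — summed areas 474.77 mm² minus the doubly-counted overlap 26.60 mm² gives 448.17 mm² — area = 448.17 mm². At z = 8.75: the r=8 cylinder gives a regular 32-gon of circumradius 8 (constant along its height) (area = (32/2)·8.000²·sin(360°/32) = 199.77 mm²); the cube at (3, 0) (footprint 11×25) is included at this height (area 275.00 mm²); Taking the union: the regions partially overlap — summed areas 474.77 mm² minus the doubly-counted overlap 26.60 mm² gives 448.17 mm² — area = 448.17 mm². Checking containment: the cross-section at z = 8.75 is a subset of the cross-section at z = 5.75.

entirely on top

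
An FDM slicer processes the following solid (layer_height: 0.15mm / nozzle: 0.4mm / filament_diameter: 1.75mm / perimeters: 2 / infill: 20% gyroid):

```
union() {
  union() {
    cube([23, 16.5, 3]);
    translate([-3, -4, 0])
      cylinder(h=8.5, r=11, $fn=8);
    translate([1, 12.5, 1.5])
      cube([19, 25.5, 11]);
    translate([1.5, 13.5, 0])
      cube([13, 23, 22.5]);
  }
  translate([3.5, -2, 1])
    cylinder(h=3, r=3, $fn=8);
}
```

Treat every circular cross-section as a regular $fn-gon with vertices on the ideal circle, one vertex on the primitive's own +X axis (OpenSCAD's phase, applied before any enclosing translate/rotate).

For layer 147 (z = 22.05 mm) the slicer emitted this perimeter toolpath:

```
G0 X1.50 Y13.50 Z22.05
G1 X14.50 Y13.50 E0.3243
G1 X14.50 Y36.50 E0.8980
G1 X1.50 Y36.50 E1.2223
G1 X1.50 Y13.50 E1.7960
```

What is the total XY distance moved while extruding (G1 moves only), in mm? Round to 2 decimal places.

Sum the Euclidean lengths of each G1 segment: total = 72.00 mm.

72.00 mm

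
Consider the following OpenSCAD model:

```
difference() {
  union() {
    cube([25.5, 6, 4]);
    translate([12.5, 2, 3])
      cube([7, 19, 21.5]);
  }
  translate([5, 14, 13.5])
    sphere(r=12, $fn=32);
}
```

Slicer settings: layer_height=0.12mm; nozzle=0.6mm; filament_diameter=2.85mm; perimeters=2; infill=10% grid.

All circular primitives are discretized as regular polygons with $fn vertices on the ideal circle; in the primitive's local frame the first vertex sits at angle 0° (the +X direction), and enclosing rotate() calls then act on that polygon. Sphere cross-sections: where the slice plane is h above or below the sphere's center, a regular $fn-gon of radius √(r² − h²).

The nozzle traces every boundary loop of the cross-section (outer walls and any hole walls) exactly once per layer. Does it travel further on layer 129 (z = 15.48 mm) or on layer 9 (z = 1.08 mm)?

Layer 129 (z = 15.48): the cube does not reach this height (z outside [0, 4]); the 7×19 cube at (12.5, 2) contributes its full rectangle (perimeter 52.00 mm); Combining (union): only the 7×19 cube at (12.5, 2) is present, so the union is just that shape — boundary = 52.00 mm; the r=12 sphere at (5, 14) slices to a regular 32-gon of circumradius 11.836 (√(r²−h²) with h=1.98 from center) (perimeter = 2·32·11.836·sin(180°/32) = 74.25 mm); Subtracting the remaining from the first: starting from that combined region, the r=12 sphere at (5, 14) partially overlaps it — only the 52.17 mm² overlap (of its 437.25 mm²) is removed, clipping the outline — boundary = 51.84 mm. So its perimeter = 51.84 mm. Layer 9 (z = 1.08): the cube is present — its section is the full 25.5×6 rectangle (perimeter 63.00 mm); the cube at (12.5, 2) is not intersected at this z (z outside [3, 24.5]); Merging all regions: only the 25.5×6 cube is present, so the union is just that shape — boundary = 63.00 mm; the sphere at (5, 14) does not reach this height (|z−center|=12.420 > r=12); After the difference (first − rest): none of the subtracted shapes is present at this height, so the result so far is unchanged — boundary = 63.00 mm. So its perimeter = 63.00 mm. Layer 9 is larger (63.00 vs 51.84 mm).

layer 9 (z = 1.08 mm)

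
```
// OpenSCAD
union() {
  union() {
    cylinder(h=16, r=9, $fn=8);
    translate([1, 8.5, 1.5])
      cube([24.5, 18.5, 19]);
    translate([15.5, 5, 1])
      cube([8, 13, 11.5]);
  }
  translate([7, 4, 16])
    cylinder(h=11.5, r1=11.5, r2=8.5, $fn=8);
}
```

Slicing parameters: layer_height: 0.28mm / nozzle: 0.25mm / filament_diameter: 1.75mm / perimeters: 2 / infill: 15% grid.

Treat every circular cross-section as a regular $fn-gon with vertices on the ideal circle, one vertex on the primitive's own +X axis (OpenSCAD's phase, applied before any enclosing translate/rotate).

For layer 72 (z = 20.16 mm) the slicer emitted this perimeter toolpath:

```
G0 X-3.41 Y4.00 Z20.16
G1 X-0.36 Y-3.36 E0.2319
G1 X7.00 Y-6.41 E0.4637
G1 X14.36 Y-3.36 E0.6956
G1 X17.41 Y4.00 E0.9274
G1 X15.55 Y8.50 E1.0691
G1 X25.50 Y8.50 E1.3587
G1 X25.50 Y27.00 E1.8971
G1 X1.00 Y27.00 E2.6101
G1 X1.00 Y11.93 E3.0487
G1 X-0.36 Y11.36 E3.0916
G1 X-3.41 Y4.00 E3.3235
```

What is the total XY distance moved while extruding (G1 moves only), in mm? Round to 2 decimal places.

Sum the Euclidean lengths of each G1 segment: total = 114.20 mm.

114.20 mm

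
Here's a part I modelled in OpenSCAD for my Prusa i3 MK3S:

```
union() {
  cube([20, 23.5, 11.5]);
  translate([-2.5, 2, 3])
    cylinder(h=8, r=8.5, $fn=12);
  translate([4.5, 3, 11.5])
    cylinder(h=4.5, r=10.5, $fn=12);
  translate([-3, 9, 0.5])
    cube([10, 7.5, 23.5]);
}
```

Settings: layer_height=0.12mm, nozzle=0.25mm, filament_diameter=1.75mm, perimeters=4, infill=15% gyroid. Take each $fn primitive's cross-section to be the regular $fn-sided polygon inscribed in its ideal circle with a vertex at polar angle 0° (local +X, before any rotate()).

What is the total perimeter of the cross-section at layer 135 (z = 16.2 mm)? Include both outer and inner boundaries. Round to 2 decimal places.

At z = 16.2 mm: the cube is absent (z outside [0, 11.5]); the cylinder at (-2.5, 2) does not reach this height (z outside [3, 11]); the cylinder at (4.5, 3) is not intersected at this z (z outside [11.5, 16]); the cube at (-3, 9) is present — its section is the full 10×7.5 rectangle (perimeter 35.00 mm); Merging all regions: only the 10×7.5 cube at (-3, 9) is present, so the union is just that shape — boundary = 35.00 mm. Overall, the cross-section is a single solid region. Total boundary length (outer) = 35.00 mm.

35.00 mm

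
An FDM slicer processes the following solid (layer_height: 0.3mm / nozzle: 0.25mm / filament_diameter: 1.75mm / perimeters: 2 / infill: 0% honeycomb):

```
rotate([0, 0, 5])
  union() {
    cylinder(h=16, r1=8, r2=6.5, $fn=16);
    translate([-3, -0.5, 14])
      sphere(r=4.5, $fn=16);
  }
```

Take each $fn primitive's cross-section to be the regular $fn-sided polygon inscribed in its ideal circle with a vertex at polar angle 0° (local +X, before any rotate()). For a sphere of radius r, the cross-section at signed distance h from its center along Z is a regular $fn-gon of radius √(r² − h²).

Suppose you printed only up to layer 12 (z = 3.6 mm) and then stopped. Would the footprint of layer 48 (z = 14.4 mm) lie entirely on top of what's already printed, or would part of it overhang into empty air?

Compare the two slices. At z = 3.6: the cone: at t=0.225 of its height the radius interpolates to r₁+(r₂−r₁)t = 7.662, giving a regular 16-gon of that circumradius (area = (16/2)·7.662²·sin(360°/16) = 179.75 mm²); the sphere at (-3, -0.5) is not intersected at this z (|z−center|=10.400 > r=4.5); Combining (union): only the cone is present, so the union is just that shape — area = 179.75 mm²; (rotated 5° about Z; rotation is an isometry so areas/perimeters/island counts are preserved). At z = 14.4: the cone (r1=8→r2=6.5) has section circumradius 6.650 here — a regular 16-gon (area = (16/2)·6.650²·sin(360°/16) = 135.39 mm²); the sphere at (-3, -0.5): section is a regular 16-gon, circumradius = √(r²−h²) = √(4.5²−0.4²) = 4.482 (area = (16/2)·4.482²·sin(360°/16) = 61.50 mm²); Merging all regions: the regions partially overlap — summed areas 196.89 mm² minus the doubly-counted overlap 56.50 mm² gives 140.39 mm² — area = 140.39 mm²; (rotated 5° about Z; rotation is an isometry so areas/perimeters/island counts are preserved). Checking containment: the cross-section at z = 14.4 is a subset of the cross-section at z = 3.6.

entirely on top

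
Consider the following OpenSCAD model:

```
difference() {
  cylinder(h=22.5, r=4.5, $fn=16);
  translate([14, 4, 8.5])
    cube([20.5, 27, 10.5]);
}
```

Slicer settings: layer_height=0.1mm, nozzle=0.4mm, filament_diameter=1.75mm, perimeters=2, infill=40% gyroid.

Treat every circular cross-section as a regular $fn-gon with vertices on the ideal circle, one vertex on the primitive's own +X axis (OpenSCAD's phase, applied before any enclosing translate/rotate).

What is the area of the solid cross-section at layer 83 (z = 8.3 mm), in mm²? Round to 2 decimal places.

61.99 mm²

At z = 8.3 mm: the cylinder: section is a regular 16-gon, circumradius r=4.5 (area = (16/2)·4.500²·sin(360°/16) = 61.99 mm²); the cube at (14, 4) is absent (z outside [8.5, 19]); Subtracting the remaining from the first: none of the subtracted shapes is present at this height, so the r=4.5 cylinder is unchanged — area = 61.99 mm². Overall, the cross-section is a single solid region. Net area = 61.99 mm².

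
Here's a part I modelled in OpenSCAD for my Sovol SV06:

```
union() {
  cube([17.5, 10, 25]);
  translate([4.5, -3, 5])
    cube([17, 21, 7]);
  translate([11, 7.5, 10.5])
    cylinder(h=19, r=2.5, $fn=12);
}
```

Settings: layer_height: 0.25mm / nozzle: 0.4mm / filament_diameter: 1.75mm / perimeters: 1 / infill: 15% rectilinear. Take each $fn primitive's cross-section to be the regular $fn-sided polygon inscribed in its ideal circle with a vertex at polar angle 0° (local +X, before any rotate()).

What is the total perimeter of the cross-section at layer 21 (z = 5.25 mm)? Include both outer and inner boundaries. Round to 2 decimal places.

At z = 5.25 mm: the cube (footprint 17.5×10) is included at this height (perimeter 55.00 mm); the cube at (4.5, -3) is present — its section is the full 17×21 rectangle (perimeter 76.00 mm); the cylinder at (11, 7.5) is absent (z outside [10.5, 29.5]); Combining (union): the regions partially overlap (shared area 130.00 mm²), so the edge portions inside another operand are dropped and the merged outline is re-measured after clipping — boundary = 85.00 mm. Overall, the cross-section is a single solid region. Total boundary length (outer) = 85.00 mm.

85.00 mm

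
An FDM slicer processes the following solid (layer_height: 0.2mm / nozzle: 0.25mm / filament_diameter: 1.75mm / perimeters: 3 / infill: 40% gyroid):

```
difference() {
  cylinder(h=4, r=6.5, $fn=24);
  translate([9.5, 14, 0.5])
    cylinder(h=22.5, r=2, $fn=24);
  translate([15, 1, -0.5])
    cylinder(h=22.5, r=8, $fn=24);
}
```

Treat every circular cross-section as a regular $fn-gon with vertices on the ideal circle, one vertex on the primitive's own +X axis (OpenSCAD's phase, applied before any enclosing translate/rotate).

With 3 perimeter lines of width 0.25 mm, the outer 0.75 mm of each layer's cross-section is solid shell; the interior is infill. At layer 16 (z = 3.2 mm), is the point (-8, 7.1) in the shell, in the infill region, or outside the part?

At z = 3.2 mm: the r=6.5 cylinder gives a regular 24-gon of circumradius 6.5 (constant along its height); the r=2 cylinder at (9.5, 14) contributes a regular 24-gon of circumradius 2; the cylinder at (15, 1): section is a regular 24-gon, circumradius r=8; After the difference (first − rest): starting from the r=6.5 cylinder, the r=2 cylinder at (9.5, 14) misses the remaining region (no effect); the r=8 cylinder at (15, 1) misses the remaining region (no effect) — 1 connected region. Overall, the cross-section is a single solid region. The nearest boundary edge runs (-5.63, 3.25)→(-4.60, 4.60); distance from the point to it = 4.22 mm. The point is not inside any of the regions above, so it lies outside the cross-section (4.22 mm from the nearest boundary).

outside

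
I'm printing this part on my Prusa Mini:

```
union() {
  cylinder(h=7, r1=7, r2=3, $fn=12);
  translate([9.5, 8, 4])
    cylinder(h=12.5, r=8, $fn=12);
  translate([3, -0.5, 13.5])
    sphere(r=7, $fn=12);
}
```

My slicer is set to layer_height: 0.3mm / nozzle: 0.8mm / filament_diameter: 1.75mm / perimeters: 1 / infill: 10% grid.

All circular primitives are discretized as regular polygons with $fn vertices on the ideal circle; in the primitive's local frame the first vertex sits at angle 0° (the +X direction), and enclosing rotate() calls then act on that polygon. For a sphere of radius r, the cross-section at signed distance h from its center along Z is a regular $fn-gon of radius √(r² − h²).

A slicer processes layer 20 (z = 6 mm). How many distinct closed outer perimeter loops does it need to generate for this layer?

2

At z = 6 mm: the cone: at t=0.857 of its height the radius interpolates to r₁+(r₂−r₁)t = 3.571, giving a regular 12-gon of that circumradius; the r=8 cylinder at (9.5, 8) contributes a regular 12-gon of circumradius 8; the sphere at (3, -0.5) is not intersected at this z (|z−center|=7.500 > r=7); Taking the union: the 2 present regions are separate (no shared area or edge), so areas and boundary lengths simply add and each stays a separate island — 2 connected regions. The result has 2 disconnected regions.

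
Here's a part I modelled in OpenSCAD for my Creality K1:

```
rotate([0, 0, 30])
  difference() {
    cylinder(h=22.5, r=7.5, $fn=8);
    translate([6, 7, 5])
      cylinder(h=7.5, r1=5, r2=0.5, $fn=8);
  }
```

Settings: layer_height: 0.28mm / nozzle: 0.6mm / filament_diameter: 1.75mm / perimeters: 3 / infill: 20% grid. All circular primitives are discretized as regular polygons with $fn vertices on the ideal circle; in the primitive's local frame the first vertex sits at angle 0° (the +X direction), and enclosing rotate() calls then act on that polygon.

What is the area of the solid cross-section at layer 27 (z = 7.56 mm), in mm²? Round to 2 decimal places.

155.41 mm²

At z = 7.56 mm: the r=7.5 cylinder contributes a regular 8-gon of circumradius 7.5 (area = (8/2)·7.500²·sin(360°/8) = 159.10 mm²); the cone at (6, 7): at t=0.341 of its height the radius interpolates to r₁+(r₂−r₁)t = 3.464, giving a regular 8-gon of that circumradius (area = (8/2)·3.464²·sin(360°/8) = 33.94 mm²); Subtracting the remaining from the first: starting from the r=7.5 cylinder (159.10 mm²), the cone at (6, 7) partially overlaps it — only the 3.68 mm² overlap (of its 33.94 mm²) is removed, clipping the outline — area = 155.41 mm²; (rotated 30° about Z; rotation is an isometry so areas/perimeters/island counts are preserved). Overall, the cross-section is a single solid region. Net area = 155.41 mm².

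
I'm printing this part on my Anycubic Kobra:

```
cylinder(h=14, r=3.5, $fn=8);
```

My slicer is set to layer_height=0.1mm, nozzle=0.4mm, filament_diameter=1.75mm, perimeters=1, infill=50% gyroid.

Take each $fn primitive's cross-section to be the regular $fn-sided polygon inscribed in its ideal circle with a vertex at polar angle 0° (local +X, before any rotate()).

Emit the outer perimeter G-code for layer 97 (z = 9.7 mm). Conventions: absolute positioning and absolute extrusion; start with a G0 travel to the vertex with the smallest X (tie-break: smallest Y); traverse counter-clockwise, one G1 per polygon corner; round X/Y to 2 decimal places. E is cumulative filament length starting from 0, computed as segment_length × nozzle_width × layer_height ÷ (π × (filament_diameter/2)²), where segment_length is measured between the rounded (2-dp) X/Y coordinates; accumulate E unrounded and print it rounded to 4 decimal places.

At z = 9.7 mm: the r=3.5 cylinder contributes a regular 8-gon of circumradius 3.5. The outline is a single polygon with 8 vertices. Extrusion per mm of travel: 0.4 × 0.1 / (π × 0.875²) = 0.016630. Accumulating E over each segment gives final E = 0.3560.

G0 X-3.50 Y0.00 Z9.70
G1 X-2.47 Y-2.47 E0.0445
G1 X0.00 Y-3.50 E0.0890
G1 X2.47 Y-2.47 E0.1335
G1 X3.50 Y0.00 E0.1780
G1 X2.47 Y2.47 E0.2225
G1 X0.00 Y3.50 E0.2670
G1 X-2.47 Y2.47 E0.3115
G1 X-3.50 Y0.00 E0.3560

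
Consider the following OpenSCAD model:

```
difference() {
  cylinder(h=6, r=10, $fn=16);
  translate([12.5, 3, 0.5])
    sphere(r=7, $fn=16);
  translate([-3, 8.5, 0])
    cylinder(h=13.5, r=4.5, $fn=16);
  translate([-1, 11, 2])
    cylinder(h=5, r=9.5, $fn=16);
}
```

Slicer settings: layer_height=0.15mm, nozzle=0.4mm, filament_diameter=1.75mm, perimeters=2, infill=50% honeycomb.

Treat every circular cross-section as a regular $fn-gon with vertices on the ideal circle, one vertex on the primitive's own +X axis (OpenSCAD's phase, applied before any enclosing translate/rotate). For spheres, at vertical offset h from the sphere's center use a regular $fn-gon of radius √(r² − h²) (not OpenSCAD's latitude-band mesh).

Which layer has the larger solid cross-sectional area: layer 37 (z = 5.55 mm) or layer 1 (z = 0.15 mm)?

Layer 37 (z = 5.55): the r=10 cylinder gives a regular 16-gon of circumradius 10 (constant along its height) (area = (16/2)·10.000²·sin(360°/16) = 306.15 mm²); the sphere at (12.5, 3): section is a regular 16-gon, circumradius = √(r²−h²) = √(7²−5.05²) = 4.847 (area = (16/2)·4.847²·sin(360°/16) = 71.94 mm²); the r=4.5 cylinder at (-3, 8.5) gives a regular 16-gon of circumradius 4.5 (constant along its height) (area = (16/2)·4.500²·sin(360°/16) = 61.99 mm²); the r=9.5 cylinder at (-1, 11) gives a regular 16-gon of circumradius 9.5 (constant along its height) (area = (16/2)·9.500²·sin(360°/16) = 276.30 mm²); Taking the first minus the rest: starting from the r=10 cylinder (306.15 mm²), the r=7 sphere at (12.5, 3) partially overlaps it — only the 8.01 mm² overlap (of its 71.94 mm²) is removed, clipping the outline; the r=4.5 cylinder at (-3, 8.5) partially overlaps it — only the 35.62 mm² overlap (of its 61.99 mm²) is removed, clipping the outline; the r=9.5 cylinder at (-1, 11) partially overlaps it — only the 55.08 mm² overlap (of its 276.30 mm²) is removed, clipping the outline — area = 207.44 mm². So its area = 207.44 mm². Layer 1 (z = 0.15): the r=10 cylinder gives a regular 16-gon of circumradius 10 (constant along its height) (area = (16/2)·10.000²·sin(360°/16) = 306.15 mm²); the r=7 sphere at (12.5, 3) slices to a regular 16-gon of circumradius 6.991 (√(r²−h²) with h=0.35 from center) (area = (16/2)·6.991²·sin(360°/16) = 149.64 mm²); the r=4.5 cylinder at (-3, 8.5) gives a regular 16-gon of circumradius 4.5 (constant along its height) (area = (16/2)·4.500²·sin(360°/16) = 61.99 mm²); the cylinder at (-1, 11) is absent (z outside [2, 7]); After the difference (first − rest): starting from the r=10 cylinder (306.15 mm²), the r=7 sphere at (12.5, 3) partially overlaps it — only the 28.18 mm² overlap (of its 149.64 mm²) is removed, clipping the outline; the r=4.5 cylinder at (-3, 8.5) partially overlaps it — only the 35.62 mm² overlap (of its 61.99 mm²) is removed, clipping the outline — area = 242.35 mm². So its area = 242.35 mm². Layer 1 is larger (242.35 vs 207.44 mm²).

layer 1 (z = 0.15 mm)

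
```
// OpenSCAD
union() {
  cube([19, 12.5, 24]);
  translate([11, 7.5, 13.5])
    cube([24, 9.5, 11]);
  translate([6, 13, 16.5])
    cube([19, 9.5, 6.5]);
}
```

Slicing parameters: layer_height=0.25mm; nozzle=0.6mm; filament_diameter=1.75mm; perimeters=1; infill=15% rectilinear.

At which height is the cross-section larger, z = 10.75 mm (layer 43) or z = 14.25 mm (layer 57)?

Layer 43 (z = 10.75): the 19×12.5 cube contributes its full rectangle (area 237.50 mm²); the cube at (11, 7.5) does not reach this height (z outside [13.5, 24.5]); the cube at (6, 13) does not reach this height (z outside [16.5, 23]); Merging all regions: only the 19×12.5 cube is present, so the union is just that shape — area = 237.50 mm². So its area = 237.50 mm². Layer 57 (z = 14.25): the cube (footprint 19×12.5) is included at this height (area 237.50 mm²); the cube at (11, 7.5) is present — its section is the full 24×9.5 rectangle (area 228.00 mm²); the cube at (6, 13) does not reach this height (z outside [16.5, 23]); Merging all regions: the regions partially overlap — summed areas 465.50 mm² minus the doubly-counted overlap 40.00 mm² gives 425.50 mm² — area = 425.50 mm². So its area = 425.50 mm². Layer 57 is larger (425.50 vs 237.50 mm²).

layer 57 (z = 14.25 mm)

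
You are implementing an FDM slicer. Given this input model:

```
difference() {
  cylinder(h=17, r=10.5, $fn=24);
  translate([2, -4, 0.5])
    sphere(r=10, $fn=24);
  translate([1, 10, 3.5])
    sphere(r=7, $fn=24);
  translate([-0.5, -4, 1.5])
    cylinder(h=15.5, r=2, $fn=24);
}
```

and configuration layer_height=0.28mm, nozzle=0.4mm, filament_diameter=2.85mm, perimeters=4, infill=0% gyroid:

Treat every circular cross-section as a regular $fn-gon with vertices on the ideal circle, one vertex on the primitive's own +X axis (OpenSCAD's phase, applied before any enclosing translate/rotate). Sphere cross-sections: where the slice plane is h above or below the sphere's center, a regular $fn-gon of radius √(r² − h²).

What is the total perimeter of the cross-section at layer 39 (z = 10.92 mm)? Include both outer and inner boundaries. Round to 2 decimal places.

At z = 10.92 mm: the r=10.5 cylinder contributes a regular 24-gon of circumradius 10.5 (perimeter = 2·24·10.500·sin(180°/24) = 65.79 mm); the sphere at (2, -4) is absent (|z−center|=10.420 > r=10); the sphere at (1, 10) is absent (|z−center|=7.420 > r=7); the r=2 cylinder at (-0.5, -4) gives a regular 24-gon of circumradius 2 (constant along its height) (perimeter = 2·24·2.000·sin(180°/24) = 12.53 mm); Subtracting the remaining from the first: starting from the r=10.5 cylinder, the r=2 cylinder at (-0.5, -4) lies wholly inside it (removes its full 12.42 mm² and its 12.53 mm outline becomes a hole wall) — boundary (outer + 1 inner loop) = 78.32 mm. Overall, the cross-section is one region with 1 hole. Total boundary length (outer + inner) = 78.32 mm.

78.32 mm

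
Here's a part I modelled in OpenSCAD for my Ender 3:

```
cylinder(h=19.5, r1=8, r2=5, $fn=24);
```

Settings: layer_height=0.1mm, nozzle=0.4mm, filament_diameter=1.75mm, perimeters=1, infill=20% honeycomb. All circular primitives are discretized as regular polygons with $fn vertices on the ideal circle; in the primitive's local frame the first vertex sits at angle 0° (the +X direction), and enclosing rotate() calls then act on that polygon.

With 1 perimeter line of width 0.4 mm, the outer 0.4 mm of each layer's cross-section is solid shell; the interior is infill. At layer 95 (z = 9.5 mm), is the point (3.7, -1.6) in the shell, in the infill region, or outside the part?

infill

At z = 9.5 mm: the cone contributes a regular 24-gon of circumradius 6.538 (interpolated between r1=8 and r2=5 at t=0.487). Overall, the cross-section is a single solid region. The nearest boundary edge runs (5.66, -3.27)→(6.32, -1.69); distance from the point to it = 2.45 mm. The point is inside the cross-section and 2.45 mm from the nearest boundary — more than the 0.4 mm shell width (1 × 0.4), so it's in the infill interior.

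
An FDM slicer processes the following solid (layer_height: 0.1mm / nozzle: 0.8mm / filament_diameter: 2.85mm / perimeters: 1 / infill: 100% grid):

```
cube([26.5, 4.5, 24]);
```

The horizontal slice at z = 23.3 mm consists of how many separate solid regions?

At z = 23.3 mm: the cube (footprint 26.5×4.5) is included at this height. The result has 1 disconnected region.

1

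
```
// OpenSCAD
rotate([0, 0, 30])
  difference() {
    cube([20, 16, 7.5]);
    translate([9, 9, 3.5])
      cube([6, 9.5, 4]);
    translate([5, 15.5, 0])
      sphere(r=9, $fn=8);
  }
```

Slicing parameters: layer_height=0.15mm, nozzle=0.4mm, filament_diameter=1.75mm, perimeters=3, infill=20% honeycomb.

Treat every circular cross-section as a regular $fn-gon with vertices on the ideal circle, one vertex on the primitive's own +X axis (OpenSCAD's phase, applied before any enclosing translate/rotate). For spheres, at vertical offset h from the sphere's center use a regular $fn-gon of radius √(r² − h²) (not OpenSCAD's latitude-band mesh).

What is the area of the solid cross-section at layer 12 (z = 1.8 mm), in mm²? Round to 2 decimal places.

At z = 1.8 mm: the cube is present — its section is the full 20×16 rectangle (area 320.00 mm²); the cube at (9, 9) is not intersected at this z (z outside [3.5, 7.5]); the r=9 sphere at (5, 15.5) contributes a regular 8-gon of circumradius √(9²−1.8²) = 8.818 (area = (8/2)·8.818²·sin(360°/8) = 219.94 mm²); Subtracting the remaining from the first: starting from the 20×16 cube (320.00 mm²), the r=9 sphere at (5, 15.5) partially overlaps it — only the 100.76 mm² overlap (of its 219.94 mm²) is removed, clipping the outline — area = 219.24 mm²; (whole slice rotated 30° about Z — lengths, areas and connectivity unchanged). Overall, the cross-section is a single solid region. Net area = 219.24 mm².

219.24 mm²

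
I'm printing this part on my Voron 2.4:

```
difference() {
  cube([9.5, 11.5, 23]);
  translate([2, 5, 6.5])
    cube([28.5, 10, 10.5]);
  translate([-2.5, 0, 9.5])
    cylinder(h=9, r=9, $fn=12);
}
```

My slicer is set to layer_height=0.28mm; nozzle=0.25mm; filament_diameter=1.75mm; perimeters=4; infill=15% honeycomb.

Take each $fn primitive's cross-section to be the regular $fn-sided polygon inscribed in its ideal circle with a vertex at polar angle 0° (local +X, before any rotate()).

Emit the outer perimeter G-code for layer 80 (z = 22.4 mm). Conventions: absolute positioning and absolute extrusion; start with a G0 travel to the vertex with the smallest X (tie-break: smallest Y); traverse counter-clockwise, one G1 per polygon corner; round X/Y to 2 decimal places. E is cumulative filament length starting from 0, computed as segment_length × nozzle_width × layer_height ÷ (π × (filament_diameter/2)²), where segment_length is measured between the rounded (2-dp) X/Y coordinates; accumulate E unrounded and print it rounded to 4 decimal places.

G0 X0.00 Y0.00 Z22.40
G1 X9.50 Y0.00 E0.2765
G1 X9.50 Y11.50 E0.6112
G1 X0.00 Y11.50 E0.8876
G1 X0.00 Y0.00 E1.2223

At z = 22.4 mm: the cube (footprint 9.5×11.5) is included at this height; the cube at (2, 5) is absent (z outside [6.5, 17]); the cylinder at (-2.5, 0) is absent (z outside [9.5, 18.5]); Taking the first minus the rest: none of the subtracted shapes is present at this height, so the 9.5×11.5 cube is unchanged — 1 connected region. The outline is a single polygon with 4 vertices. Extrusion per mm of travel: 0.25 × 0.28 / (π × 0.875²) = 0.029103. Accumulating E over each segment gives final E = 1.2223.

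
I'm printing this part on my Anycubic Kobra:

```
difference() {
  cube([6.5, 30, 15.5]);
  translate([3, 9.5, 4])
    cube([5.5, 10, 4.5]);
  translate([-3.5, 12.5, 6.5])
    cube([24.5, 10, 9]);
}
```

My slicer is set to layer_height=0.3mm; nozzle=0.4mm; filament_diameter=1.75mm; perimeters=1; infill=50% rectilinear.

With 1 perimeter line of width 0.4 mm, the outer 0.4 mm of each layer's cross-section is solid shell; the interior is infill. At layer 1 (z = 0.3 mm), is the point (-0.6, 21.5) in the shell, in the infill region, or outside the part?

At z = 0.3 mm: the 6.5×30 cube contributes its full rectangle; the cube at (3, 9.5) is not intersected at this z (z outside [4, 8.5]); the cube at (-3.5, 12.5) does not reach this height (z outside [6.5, 15.5]); Taking the first minus the rest: none of the subtracted shapes is present at this height, so the 6.5×30 cube is unchanged — 1 connected region. Overall, the cross-section is a single solid region. The nearest boundary edge runs (0.00, 30.00)→(0.00, 0.00); distance from the point to it = 0.60 mm. The point is not inside any of the regions above, so it lies outside the cross-section (0.60 mm from the nearest boundary).

outside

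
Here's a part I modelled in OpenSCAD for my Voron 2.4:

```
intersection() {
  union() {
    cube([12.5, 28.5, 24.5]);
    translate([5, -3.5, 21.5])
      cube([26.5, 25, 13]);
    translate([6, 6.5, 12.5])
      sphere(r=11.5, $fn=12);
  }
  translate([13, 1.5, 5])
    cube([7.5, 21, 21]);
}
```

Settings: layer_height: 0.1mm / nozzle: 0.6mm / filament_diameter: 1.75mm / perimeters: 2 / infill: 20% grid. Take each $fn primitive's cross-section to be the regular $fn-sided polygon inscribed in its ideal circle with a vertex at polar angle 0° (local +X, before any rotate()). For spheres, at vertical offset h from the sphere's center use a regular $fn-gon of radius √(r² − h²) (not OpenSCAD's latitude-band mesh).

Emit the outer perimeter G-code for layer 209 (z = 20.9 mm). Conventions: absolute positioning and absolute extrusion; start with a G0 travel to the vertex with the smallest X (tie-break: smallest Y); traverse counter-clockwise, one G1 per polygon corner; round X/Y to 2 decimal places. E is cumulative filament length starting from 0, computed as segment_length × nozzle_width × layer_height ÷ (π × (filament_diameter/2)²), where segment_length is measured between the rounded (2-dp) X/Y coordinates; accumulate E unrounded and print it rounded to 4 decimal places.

At z = 20.9 mm: the 12.5×28.5 cube contributes its full rectangle; the cube at (5, -3.5) is not intersected at this z (z outside [21.5, 34.5]); the r=11.5 sphere at (6, 6.5) contributes a regular 12-gon of circumradius √(11.5²−8.4²) = 7.854; Combining (union): the regions partially overlap (shared area 160.80 mm²), so overlapping operands fuse into one piece — 1 connected region; the cube at (13, 1.5) is present — its section is the full 7.5×21 rectangle; Taking the intersection: the 7.5×21 cube at (13, 1.5) partially overlaps that combined region; clipping to the common part keeps 2.72 mm² — 1 connected region. The outline is a single polygon with 3 vertices. Extrusion per mm of travel: 0.6 × 0.1 / (π × 0.875²) = 0.024945. Accumulating E over each segment gives final E = 0.3239.

G0 X13.00 Y3.31 Z20.90
G1 X13.85 Y6.50 E0.0824
G1 X13.00 Y9.69 E0.1647
G1 X13.00 Y3.31 E0.3239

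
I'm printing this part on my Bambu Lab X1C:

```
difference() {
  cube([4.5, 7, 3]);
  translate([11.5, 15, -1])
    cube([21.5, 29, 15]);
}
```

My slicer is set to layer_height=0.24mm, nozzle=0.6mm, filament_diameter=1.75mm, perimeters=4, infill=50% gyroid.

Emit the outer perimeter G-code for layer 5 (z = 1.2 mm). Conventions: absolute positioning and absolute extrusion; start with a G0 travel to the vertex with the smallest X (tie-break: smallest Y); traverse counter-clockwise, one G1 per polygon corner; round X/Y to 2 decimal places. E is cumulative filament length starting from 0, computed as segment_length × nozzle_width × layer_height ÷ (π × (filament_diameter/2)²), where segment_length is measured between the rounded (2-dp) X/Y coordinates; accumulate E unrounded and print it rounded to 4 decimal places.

At z = 1.2 mm: the cube (footprint 4.5×7) is included at this height; the cube at (11.5, 15) (footprint 21.5×29) is included at this height; After the difference (first − rest): starting from the 4.5×7 cube, the 21.5×29 cube at (11.5, 15) misses the remaining region (no effect) — 1 connected region. The outline is a single polygon with 4 vertices. Extrusion per mm of travel: 0.6 × 0.24 / (π × 0.875²) = 0.059868. Accumulating E over each segment gives final E = 1.3770.

G0 X0.00 Y0.00 Z1.20
G1 X4.50 Y0.00 E0.2694
G1 X4.50 Y7.00 E0.6885
G1 X0.00 Y7.00 E0.9579
G1 X0.00 Y0.00 E1.3770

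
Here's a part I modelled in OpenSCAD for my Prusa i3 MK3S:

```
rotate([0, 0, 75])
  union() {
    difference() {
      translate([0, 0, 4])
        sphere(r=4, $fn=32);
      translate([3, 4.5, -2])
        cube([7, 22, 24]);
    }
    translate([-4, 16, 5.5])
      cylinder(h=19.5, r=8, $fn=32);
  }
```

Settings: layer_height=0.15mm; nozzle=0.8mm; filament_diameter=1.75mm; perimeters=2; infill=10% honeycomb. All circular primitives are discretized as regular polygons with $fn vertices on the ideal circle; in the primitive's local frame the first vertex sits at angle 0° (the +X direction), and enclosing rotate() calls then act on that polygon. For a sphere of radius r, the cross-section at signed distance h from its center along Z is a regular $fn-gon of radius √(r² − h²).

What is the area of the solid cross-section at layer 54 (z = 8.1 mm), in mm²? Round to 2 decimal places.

At z = 8.1 mm: the sphere is absent (|z−center|=4.100 > r=4); the 7×22 cube at (3, 4.5) contributes its full rectangle (area 154.00 mm²); Taking the first minus the rest: the first operand is absent here, so nothing remains; the r=8 cylinder at (-4, 16) gives a regular 32-gon of circumradius 8 (constant along its height) (area = (32/2)·8.000²·sin(360°/32) = 199.77 mm²); Taking the union: only the r=8 cylinder at (-4, 16) is present, so the union is just that shape — area = 199.77 mm²; (whole slice rotated 75° about Z — lengths, areas and connectivity unchanged). Overall, the cross-section is a single solid region. Net area = 199.77 mm².

199.77 mm²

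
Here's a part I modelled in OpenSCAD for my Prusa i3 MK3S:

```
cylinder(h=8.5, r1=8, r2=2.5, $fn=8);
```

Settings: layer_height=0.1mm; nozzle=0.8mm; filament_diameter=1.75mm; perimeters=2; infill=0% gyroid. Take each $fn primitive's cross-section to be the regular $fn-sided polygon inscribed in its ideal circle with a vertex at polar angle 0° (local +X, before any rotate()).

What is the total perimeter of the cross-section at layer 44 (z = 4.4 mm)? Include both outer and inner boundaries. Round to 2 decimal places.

At z = 4.4 mm: the cone (r1=8→r2=2.5) has section circumradius 5.153 here — a regular 8-gon (perimeter = 2·8·5.153·sin(180°/8) = 31.55 mm). Overall, the cross-section is a single solid region. Total boundary length (outer) = 31.55 mm.

31.55 mm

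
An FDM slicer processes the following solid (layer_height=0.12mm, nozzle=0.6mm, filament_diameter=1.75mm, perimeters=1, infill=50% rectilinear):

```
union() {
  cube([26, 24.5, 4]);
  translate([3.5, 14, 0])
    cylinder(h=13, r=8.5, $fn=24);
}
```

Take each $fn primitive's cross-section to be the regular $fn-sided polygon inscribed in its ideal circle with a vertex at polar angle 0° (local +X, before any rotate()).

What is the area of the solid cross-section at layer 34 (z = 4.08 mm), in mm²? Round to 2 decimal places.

224.40 mm²

At z = 4.08 mm: the cube is not intersected at this z (z outside [0, 4]); the cylinder at (3.5, 14): section is a regular 24-gon, circumradius r=8.5 (area = (24/2)·8.500²·sin(360°/24) = 224.40 mm²); Combining (union): only the r=8.5 cylinder at (3.5, 14) is present, so the union is just that shape — area = 224.40 mm². Overall, the cross-section is a single solid region. Net area = 224.40 mm².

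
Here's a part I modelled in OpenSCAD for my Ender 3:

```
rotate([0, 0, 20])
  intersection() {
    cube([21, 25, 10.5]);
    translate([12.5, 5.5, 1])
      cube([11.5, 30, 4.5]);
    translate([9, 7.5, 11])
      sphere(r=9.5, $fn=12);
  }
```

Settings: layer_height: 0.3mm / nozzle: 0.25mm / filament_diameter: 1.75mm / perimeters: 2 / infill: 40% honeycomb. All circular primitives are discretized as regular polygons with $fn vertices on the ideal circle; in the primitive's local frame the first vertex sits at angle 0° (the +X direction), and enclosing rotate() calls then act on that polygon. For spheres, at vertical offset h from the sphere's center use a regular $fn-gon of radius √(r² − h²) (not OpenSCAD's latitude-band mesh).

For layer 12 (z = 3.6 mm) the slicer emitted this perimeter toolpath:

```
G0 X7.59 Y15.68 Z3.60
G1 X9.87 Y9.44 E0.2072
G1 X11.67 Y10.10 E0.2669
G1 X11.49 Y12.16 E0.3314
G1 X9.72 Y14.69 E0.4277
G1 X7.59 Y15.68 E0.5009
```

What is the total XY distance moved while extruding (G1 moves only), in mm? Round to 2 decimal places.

16.07 mm

Sum the Euclidean lengths of each G1 segment: total = 16.07 mm.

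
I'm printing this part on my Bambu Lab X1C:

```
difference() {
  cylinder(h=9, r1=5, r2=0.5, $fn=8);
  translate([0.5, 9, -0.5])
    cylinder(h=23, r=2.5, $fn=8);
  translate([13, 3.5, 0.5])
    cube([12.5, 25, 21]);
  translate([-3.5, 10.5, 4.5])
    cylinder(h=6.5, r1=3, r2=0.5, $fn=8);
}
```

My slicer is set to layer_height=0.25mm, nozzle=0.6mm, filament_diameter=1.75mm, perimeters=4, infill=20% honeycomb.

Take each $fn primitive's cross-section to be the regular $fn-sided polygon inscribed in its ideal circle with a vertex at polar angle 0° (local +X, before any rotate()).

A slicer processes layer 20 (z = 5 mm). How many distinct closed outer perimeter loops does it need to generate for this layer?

1

At z = 5 mm: the cone (r1=5→r2=0.5) has section circumradius 2.500 here — a regular 8-gon; the r=2.5 cylinder at (0.5, 9) gives a regular 8-gon of circumradius 2.5 (constant along its height); the cube at (13, 3.5) is present — its section is the full 12.5×25 rectangle; the cone at (-3.5, 10.5): at t=0.077 of its height the radius interpolates to r₁+(r₂−r₁)t = 2.808, giving a regular 8-gon of that circumradius; After the difference (first − rest): starting from the cone, the r=2.5 cylinder at (0.5, 9) misses the remaining region (no effect); the 12.5×25 cube at (13, 3.5) misses the remaining region (no effect); the cone at (-3.5, 10.5) misses the remaining region (no effect) — 1 connected region. The result has 1 disconnected region.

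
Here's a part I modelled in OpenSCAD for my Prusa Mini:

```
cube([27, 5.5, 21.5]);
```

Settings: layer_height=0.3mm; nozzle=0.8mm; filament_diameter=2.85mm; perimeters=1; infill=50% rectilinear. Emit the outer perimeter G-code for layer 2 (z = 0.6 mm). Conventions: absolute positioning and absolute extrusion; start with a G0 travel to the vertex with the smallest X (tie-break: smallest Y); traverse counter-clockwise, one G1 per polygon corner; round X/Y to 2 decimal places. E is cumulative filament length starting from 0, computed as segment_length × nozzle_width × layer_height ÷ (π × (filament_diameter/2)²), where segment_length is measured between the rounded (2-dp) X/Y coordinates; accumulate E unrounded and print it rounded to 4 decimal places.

At z = 0.6 mm: the cube is present — its section is the full 27×5.5 rectangle. The outline is a single polygon with 4 vertices. Extrusion per mm of travel: 0.8 × 0.3 / (π × 1.425²) = 0.037621. Accumulating E over each segment gives final E = 2.4454.

G0 X0.00 Y0.00 Z0.60
G1 X27.00 Y0.00 E1.0158
G1 X27.00 Y5.50 E1.2227
G1 X0.00 Y5.50 E2.2385
G1 X0.00 Y0.00 E2.4454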